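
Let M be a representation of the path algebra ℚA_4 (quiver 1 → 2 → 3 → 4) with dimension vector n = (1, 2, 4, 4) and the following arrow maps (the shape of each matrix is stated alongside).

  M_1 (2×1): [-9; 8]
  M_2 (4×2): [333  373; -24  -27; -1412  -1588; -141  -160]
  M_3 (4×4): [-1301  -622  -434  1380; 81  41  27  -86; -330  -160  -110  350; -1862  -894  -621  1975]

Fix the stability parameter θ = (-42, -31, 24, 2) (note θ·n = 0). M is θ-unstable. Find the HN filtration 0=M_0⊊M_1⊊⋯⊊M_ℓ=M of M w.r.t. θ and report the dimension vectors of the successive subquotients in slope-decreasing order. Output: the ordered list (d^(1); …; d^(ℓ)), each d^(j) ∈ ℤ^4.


Interval decomposition of M: I[1,4], I[2,4], I[3,3], I[3,4], I[4,4].
HN type (ℓ=5): μ^(1)=24; μ^(2)=13; μ^(3)=2; μ^(4)=-31; μ^(5)=-42

((0, 0, 1, 0); (0, 0, 3, 3); (0, 0, 0, 1); (0, 2, 0, 0); (1, 0, 0, 0))


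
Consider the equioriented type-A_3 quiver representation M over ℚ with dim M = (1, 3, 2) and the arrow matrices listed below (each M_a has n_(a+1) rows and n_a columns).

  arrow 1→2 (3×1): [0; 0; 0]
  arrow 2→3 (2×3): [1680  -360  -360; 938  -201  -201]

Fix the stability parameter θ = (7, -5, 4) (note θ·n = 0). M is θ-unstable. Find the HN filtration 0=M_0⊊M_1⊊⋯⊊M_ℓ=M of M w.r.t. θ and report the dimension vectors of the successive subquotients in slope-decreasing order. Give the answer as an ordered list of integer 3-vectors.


Barcode: M ≅ I[1,1], I[2,2]^2, I[2,3], I[3,3]. HN layers by μ_θ (3 steps, strictly decreasing):
  μ^(1)=7; μ^(2)=4; μ^(3)=-5

((1, 0, 0); (0, 0, 2); (0, 3, 0))


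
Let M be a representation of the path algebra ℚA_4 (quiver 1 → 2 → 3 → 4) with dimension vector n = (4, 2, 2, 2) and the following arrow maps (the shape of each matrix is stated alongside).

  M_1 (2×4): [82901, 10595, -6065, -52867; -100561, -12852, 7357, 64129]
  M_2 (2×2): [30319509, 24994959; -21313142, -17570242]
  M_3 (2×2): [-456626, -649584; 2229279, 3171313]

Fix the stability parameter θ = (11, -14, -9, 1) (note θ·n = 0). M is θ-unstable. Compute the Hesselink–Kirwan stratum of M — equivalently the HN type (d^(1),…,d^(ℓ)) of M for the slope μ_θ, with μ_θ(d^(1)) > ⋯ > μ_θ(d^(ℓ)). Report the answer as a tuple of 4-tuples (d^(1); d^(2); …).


Interval decomposition of M: I[1,1]^2, I[1,2], I[1,4], I[3,4].
HN type (ℓ=5): μ^(1)=11; μ^(2)=1; μ^(3)=-3/2; μ^(4)=-4; μ^(5)=-9

((2, 0, 0, 0); (0, 0, 0, 2); (1, 1, 0, 0); (1, 1, 1, 0); (0, 0, 1, 0))


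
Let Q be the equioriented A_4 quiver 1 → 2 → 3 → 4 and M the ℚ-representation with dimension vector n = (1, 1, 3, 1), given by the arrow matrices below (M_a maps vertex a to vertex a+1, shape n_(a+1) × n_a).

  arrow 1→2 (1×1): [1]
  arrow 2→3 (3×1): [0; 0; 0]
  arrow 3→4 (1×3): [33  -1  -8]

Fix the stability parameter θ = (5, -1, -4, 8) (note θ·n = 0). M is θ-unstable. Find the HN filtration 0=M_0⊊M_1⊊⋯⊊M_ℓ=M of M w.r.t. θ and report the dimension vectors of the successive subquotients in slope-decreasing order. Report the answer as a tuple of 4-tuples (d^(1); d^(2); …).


Barcode: M ≅ I[1,2], I[3,3]^2, I[3,4]. HN layers by μ_θ (3 steps, strictly decreasing):
  μ^(1)=8; μ^(2)=2; μ^(3)=-4

((0, 0, 0, 1); (1, 1, 0, 0); (0, 0, 3, 0))


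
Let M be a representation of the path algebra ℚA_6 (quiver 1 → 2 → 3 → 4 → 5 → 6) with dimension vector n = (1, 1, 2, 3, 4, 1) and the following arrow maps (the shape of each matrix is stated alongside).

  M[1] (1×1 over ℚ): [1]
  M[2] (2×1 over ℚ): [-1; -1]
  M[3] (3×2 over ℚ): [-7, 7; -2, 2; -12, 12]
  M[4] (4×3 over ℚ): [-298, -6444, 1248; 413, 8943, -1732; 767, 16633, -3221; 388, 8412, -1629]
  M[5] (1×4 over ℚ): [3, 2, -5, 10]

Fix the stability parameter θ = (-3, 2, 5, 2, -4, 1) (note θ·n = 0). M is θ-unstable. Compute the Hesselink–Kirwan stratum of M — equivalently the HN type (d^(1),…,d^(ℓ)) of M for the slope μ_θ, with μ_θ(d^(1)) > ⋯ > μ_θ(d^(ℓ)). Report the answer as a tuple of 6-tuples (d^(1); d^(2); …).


Barcode: M ≅ I[1,3], I[3,6], I[4,5]^2, I[5,5]. HN layers by μ_θ (6 steps, strictly decreasing):
  μ^(1)=5; μ^(2)=2; μ^(3)=1; μ^(4)=-1; μ^(5)=-3; μ^(6)=-4

((0, 0, 1, 0, 0, 0); (0, 1, 0, 0, 0, 0); (0, 0, 1, 1, 1, 1); (0, 0, 0, 2, 2, 0); (1, 0, 0, 0, 0, 0); (0, 0, 0, 0, 1, 0))


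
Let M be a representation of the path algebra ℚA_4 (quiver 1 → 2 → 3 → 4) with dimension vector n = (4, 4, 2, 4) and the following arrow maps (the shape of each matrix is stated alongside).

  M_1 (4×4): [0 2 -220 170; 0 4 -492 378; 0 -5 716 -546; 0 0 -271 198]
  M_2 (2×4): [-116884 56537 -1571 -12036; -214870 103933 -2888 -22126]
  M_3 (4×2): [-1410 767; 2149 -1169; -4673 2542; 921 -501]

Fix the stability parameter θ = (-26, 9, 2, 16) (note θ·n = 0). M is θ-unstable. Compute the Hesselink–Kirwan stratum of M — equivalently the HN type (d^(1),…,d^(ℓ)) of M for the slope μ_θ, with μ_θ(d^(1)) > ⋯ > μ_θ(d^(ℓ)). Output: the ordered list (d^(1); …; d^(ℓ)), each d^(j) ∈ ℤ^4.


Barcode: M ≅ I[1,1], I[1,2], I[1,4]^2, I[2,2], I[4,4]^2. HN layers by μ_θ (4 steps, strictly decreasing):
  μ^(1)=16; μ^(2)=9; μ^(3)=11/2; μ^(4)=-26

((0, 0, 0, 4); (0, 2, 0, 0); (0, 2, 2, 0); (4, 0, 0, 0))


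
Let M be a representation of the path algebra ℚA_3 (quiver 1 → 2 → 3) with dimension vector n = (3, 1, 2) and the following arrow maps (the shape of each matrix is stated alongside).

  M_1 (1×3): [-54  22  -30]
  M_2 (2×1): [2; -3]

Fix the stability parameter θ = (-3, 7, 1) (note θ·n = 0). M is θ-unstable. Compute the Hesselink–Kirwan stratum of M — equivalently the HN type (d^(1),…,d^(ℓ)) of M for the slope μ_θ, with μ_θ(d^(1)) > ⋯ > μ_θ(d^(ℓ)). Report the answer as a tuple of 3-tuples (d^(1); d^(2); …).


Interval decomposition of M: I[1,1]^2, I[1,3], I[3,3].
HN type (ℓ=3): μ^(1)=4; μ^(2)=1; μ^(3)=-3

((0, 1, 1); (0, 0, 1); (3, 0, 0))


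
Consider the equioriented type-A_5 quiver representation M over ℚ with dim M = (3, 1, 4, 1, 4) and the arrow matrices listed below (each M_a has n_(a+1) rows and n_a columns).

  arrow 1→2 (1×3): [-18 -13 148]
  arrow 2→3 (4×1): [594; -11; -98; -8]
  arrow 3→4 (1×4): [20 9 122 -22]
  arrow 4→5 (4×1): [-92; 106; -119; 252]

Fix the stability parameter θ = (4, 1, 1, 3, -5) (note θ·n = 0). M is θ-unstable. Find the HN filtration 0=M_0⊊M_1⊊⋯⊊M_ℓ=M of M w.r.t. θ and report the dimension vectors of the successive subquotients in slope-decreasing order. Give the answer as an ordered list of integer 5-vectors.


Barcode: M ≅ I[1,1]^2, I[1,5], I[3,3]^3, I[5,5]^3. HN layers by μ_θ (4 steps, strictly decreasing):
  μ^(1)=4; μ^(2)=1; μ^(3)=4/5; μ^(4)=-5

((2, 0, 0, 0, 0); (0, 0, 3, 0, 0); (1, 1, 1, 1, 1); (0, 0, 0, 0, 3))


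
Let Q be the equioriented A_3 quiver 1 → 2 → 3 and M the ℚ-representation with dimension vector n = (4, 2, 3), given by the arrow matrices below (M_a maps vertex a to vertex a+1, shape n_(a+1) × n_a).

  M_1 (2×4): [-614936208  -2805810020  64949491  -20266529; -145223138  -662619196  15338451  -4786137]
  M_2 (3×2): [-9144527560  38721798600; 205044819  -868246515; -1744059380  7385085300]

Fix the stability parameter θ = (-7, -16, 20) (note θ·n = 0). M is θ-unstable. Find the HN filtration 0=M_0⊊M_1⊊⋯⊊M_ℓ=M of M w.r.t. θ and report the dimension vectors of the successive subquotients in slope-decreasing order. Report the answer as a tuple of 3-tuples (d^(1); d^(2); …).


Interval decomposition of M: I[1,1]^2, I[1,2], I[1,3], I[3,3]^2.
HN type (ℓ=3): μ^(1)=20; μ^(2)=-7; μ^(3)=-23/2

((0, 0, 3); (2, 0, 0); (2, 2, 0))


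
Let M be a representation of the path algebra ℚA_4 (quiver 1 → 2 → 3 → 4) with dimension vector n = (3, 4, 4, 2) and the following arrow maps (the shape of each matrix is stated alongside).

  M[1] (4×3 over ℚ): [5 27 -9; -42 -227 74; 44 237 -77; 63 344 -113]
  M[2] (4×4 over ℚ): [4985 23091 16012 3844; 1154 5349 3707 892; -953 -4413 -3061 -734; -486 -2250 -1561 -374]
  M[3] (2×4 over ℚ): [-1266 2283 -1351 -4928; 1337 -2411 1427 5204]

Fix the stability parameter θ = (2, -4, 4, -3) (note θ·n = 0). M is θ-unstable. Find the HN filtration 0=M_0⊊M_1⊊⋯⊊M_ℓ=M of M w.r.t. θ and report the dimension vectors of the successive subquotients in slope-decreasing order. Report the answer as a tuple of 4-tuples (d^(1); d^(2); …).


Interval decomposition of M: I[1,3], I[1,4]^2, I[2,2], I[3,3].
HN type (ℓ=4): μ^(1)=4; μ^(2)=1/2; μ^(3)=-1; μ^(4)=-4

((0, 0, 2, 0); (0, 0, 2, 2); (3, 3, 0, 0); (0, 1, 0, 0))


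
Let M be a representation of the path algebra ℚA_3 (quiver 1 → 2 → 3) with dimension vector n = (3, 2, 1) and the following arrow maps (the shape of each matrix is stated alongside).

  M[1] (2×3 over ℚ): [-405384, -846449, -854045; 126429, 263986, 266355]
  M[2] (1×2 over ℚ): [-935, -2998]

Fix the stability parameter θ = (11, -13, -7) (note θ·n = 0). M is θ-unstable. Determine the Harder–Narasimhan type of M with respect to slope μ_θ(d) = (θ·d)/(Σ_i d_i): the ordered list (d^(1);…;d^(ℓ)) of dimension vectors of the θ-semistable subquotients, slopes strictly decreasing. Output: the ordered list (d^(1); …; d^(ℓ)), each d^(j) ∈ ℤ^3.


Interval decomposition of M: I[1,1], I[1,2], I[1,3].
HN type (ℓ=3): μ^(1)=11; μ^(2)=-1; μ^(3)=-3

((1, 0, 0); (1, 1, 0); (1, 1, 1))


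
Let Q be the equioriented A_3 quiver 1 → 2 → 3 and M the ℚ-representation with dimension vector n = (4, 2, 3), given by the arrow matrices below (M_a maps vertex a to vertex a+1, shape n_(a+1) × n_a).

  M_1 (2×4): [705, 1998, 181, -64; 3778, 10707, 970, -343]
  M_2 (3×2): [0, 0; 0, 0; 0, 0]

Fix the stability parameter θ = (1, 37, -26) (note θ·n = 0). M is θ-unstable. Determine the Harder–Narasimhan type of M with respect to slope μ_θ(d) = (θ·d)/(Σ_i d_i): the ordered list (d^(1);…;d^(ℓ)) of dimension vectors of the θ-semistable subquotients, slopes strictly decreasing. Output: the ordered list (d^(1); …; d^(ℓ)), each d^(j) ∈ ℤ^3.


Via rank(M_{q-1}∘⋯∘M_p): M ≅ I[1,1]^2, I[1,2]^2, I[3,3]^3.
μ_θ-semistable layers: μ^(1)=37; μ^(2)=1; μ^(3)=-26

((0, 2, 0); (4, 0, 0); (0, 0, 3))


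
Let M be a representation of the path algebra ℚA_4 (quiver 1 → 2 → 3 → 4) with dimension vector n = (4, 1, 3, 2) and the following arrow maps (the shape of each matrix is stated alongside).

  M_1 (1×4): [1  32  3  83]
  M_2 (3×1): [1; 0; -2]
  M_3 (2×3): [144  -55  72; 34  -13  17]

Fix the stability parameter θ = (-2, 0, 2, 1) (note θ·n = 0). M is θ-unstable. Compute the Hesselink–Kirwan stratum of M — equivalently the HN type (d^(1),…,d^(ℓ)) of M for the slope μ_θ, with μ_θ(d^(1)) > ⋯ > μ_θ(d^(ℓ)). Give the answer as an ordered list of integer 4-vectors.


Via rank(M_{q-1}∘⋯∘M_p): M ≅ I[1,1]^3, I[1,3], I[3,4]^2.
μ_θ-semistable layers: μ^(1)=2; μ^(2)=3/2; μ^(3)=0; μ^(4)=-2

((0, 0, 1, 0); (0, 0, 2, 2); (0, 1, 0, 0); (4, 0, 0, 0))


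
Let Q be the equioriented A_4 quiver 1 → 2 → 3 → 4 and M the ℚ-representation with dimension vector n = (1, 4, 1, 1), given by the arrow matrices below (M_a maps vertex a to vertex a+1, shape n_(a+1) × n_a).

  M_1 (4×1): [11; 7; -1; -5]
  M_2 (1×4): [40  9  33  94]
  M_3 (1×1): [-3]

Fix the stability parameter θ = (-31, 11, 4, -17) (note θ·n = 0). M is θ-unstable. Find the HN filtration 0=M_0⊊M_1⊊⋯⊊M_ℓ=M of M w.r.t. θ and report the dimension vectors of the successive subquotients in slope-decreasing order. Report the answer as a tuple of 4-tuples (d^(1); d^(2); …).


Barcode: M ≅ I[1,2], I[2,2]^2, I[2,4]. HN layers by μ_θ (3 steps, strictly decreasing):
  μ^(1)=11; μ^(2)=-2/3; μ^(3)=-31

((0, 3, 0, 0); (0, 1, 1, 1); (1, 0, 0, 0))


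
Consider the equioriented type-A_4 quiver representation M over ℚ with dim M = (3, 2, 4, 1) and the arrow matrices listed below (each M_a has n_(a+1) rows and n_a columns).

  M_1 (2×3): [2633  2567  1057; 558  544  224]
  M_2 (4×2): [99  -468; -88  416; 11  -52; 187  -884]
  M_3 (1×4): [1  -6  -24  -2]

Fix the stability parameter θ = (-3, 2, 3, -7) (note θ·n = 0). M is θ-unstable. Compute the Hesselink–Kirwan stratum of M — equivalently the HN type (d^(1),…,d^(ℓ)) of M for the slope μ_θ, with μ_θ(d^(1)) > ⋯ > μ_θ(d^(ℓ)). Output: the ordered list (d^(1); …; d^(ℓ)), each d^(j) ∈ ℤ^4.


Barcode: M ≅ I[1,1], I[1,2], I[1,4], I[3,3]^3. HN layers by μ_θ (4 steps, strictly decreasing):
  μ^(1)=3; μ^(2)=2; μ^(3)=-2/3; μ^(4)=-3

((0, 0, 3, 0); (0, 1, 0, 0); (0, 1, 1, 1); (3, 0, 0, 0))


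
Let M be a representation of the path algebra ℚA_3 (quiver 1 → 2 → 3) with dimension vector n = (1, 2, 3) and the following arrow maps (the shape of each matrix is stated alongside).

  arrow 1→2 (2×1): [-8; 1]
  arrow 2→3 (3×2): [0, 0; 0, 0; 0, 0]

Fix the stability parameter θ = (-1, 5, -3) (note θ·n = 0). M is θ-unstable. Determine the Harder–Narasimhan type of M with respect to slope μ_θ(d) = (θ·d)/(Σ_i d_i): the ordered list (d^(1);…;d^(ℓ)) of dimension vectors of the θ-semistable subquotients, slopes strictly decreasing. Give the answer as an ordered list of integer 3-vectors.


Interval decomposition of M: I[1,2], I[2,2], I[3,3]^3.
HN type (ℓ=3): μ^(1)=5; μ^(2)=-1; μ^(3)=-3

((0, 2, 0); (1, 0, 0); (0, 0, 3))


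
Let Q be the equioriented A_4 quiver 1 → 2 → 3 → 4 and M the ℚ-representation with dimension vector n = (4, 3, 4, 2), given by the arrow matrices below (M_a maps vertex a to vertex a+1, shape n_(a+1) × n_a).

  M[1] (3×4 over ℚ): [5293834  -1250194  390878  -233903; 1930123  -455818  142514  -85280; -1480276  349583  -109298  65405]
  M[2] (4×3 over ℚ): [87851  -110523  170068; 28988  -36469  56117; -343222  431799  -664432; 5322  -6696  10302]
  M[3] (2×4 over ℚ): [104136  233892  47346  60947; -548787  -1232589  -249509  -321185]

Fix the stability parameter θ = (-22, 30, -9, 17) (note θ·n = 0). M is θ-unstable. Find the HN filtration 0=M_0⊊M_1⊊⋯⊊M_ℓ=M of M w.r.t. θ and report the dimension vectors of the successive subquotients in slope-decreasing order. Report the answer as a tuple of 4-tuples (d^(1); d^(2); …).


Via rank(M_{q-1}∘⋯∘M_p): M ≅ I[1,1], I[1,3]^2, I[1,4], I[3,4].
μ_θ-semistable layers: μ^(1)=17; μ^(2)=21/2; μ^(3)=-9; μ^(4)=-22

((0, 0, 0, 2); (0, 3, 3, 0); (0, 0, 1, 0); (4, 0, 0, 0))


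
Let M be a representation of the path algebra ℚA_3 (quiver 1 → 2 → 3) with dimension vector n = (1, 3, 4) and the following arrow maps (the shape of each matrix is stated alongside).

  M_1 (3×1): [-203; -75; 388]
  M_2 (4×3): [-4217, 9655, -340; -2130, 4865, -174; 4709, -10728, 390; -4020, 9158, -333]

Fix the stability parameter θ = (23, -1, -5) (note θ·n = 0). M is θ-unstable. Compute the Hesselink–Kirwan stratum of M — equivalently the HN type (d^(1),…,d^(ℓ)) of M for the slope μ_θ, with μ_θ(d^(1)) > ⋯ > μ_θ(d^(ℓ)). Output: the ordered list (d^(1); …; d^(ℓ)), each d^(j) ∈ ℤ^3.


Via rank(M_{q-1}∘⋯∘M_p): M ≅ I[1,3], I[2,3]^2, I[3,3].
μ_θ-semistable layers: μ^(1)=17/3; μ^(2)=-3; μ^(3)=-5

((1, 1, 1); (0, 2, 2); (0, 0, 1))


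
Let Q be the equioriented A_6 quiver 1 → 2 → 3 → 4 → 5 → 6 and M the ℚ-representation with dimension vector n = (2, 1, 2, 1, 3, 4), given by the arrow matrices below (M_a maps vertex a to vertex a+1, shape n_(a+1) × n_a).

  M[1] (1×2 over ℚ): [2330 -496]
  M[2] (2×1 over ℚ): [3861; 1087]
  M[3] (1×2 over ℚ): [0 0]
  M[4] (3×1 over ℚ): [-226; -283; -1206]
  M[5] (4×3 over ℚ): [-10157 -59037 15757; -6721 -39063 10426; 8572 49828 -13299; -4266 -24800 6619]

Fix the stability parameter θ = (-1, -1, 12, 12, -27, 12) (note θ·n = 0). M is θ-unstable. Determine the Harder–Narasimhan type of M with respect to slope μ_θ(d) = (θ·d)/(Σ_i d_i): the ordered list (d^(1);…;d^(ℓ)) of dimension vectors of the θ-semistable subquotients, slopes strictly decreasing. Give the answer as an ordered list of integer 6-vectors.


Interval decomposition of M: I[1,1], I[1,3], I[3,3], I[4,6], I[5,6]^2, I[6,6].
HN type (ℓ=4): μ^(1)=12; μ^(2)=-1; μ^(3)=-15/2; μ^(4)=-27

((0, 0, 2, 0, 0, 4); (2, 1, 0, 0, 0, 0); (0, 0, 0, 1, 1, 0); (0, 0, 0, 0, 2, 0))


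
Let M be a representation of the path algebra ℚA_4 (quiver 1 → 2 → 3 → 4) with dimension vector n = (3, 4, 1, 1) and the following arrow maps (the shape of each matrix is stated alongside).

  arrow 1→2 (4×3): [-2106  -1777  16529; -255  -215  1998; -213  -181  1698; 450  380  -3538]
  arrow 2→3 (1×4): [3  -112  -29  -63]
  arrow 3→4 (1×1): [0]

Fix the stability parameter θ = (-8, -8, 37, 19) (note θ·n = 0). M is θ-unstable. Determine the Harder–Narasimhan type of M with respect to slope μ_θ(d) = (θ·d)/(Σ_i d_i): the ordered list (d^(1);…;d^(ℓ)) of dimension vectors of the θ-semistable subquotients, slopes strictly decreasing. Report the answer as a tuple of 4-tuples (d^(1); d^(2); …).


Interval decomposition of M: I[1,1], I[1,2], I[1,3], I[2,2]^2, I[4,4].
HN type (ℓ=3): μ^(1)=37; μ^(2)=19; μ^(3)=-8

((0, 0, 1, 0); (0, 0, 0, 1); (3, 4, 0, 0))


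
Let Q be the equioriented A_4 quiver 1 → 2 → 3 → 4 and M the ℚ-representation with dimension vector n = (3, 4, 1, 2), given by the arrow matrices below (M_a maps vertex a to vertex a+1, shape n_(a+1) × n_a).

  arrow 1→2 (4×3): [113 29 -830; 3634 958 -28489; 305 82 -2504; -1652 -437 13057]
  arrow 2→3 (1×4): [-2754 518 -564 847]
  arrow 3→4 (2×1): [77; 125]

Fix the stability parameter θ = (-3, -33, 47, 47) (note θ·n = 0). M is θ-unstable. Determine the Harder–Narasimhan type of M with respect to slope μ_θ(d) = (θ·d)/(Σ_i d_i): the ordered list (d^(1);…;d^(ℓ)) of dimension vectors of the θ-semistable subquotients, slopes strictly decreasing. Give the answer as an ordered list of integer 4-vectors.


Barcode: M ≅ I[1,2]^2, I[1,4], I[2,2], I[4,4]. HN layers by μ_θ (3 steps, strictly decreasing):
  μ^(1)=47; μ^(2)=-18; μ^(3)=-33

((0, 0, 1, 2); (3, 3, 0, 0); (0, 1, 0, 0))


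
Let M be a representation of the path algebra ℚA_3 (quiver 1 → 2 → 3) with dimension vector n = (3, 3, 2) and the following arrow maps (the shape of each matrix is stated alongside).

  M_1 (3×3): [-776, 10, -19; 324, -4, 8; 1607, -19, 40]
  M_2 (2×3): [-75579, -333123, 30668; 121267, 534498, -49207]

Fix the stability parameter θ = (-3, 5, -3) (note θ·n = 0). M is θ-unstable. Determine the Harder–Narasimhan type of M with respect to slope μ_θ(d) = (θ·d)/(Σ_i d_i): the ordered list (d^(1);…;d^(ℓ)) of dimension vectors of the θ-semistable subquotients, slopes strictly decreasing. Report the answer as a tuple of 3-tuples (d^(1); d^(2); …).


Barcode: M ≅ I[1,1], I[1,3]^2, I[2,2]. HN layers by μ_θ (3 steps, strictly decreasing):
  μ^(1)=5; μ^(2)=1; μ^(3)=-3

((0, 1, 0); (0, 2, 2); (3, 0, 0))


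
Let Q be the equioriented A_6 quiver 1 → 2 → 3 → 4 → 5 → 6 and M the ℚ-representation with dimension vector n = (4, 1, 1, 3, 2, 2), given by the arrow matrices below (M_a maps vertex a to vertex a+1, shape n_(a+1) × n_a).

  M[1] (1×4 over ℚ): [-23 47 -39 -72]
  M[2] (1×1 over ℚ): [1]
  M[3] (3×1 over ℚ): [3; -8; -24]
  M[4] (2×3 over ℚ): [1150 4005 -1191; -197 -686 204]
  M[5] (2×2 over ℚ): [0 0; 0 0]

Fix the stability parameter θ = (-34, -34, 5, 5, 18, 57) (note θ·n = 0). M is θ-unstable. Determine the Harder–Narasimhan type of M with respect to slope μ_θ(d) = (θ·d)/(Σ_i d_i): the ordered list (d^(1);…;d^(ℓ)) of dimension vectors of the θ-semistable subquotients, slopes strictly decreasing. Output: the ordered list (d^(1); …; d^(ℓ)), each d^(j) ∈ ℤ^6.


Interval decomposition of M: I[1,1]^3, I[1,5], I[4,4], I[4,5], I[6,6]^2.
HN type (ℓ=4): μ^(1)=57; μ^(2)=18; μ^(3)=5; μ^(4)=-34

((0, 0, 0, 0, 0, 2); (0, 0, 0, 0, 2, 0); (0, 0, 1, 3, 0, 0); (4, 1, 0, 0, 0, 0))


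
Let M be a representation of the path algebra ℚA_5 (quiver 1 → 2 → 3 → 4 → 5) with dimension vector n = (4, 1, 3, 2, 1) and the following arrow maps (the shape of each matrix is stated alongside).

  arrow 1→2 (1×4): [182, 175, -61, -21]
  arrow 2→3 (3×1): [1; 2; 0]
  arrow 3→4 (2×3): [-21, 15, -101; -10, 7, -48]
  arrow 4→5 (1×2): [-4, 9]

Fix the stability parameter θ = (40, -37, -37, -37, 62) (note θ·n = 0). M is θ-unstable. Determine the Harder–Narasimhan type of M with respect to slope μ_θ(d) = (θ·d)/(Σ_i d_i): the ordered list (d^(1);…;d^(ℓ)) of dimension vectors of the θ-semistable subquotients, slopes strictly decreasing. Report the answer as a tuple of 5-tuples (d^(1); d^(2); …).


Barcode: M ≅ I[1,1]^3, I[1,4], I[3,3], I[3,5]. HN layers by μ_θ (4 steps, strictly decreasing):
  μ^(1)=62; μ^(2)=40; μ^(3)=-71/4; μ^(4)=-37

((0, 0, 0, 0, 1); (3, 0, 0, 0, 0); (1, 1, 1, 1, 0); (0, 0, 2, 1, 0))


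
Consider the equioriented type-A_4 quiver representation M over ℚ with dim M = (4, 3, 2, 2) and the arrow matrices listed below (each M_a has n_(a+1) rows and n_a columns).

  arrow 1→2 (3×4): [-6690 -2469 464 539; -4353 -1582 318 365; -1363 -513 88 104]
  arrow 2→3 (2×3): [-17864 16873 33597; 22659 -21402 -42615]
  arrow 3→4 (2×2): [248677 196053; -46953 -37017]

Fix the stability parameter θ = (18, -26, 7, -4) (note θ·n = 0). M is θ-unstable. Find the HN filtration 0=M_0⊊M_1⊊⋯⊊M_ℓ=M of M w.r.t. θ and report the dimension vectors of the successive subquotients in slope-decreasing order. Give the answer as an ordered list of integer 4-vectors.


Via rank(M_{q-1}∘⋯∘M_p): M ≅ I[1,1], I[1,2], I[1,3], I[1,4], I[4,4].
μ_θ-semistable layers: μ^(1)=18; μ^(2)=7; μ^(3)=3/2; μ^(4)=-4

((1, 0, 0, 0); (0, 0, 1, 0); (0, 0, 1, 1); (3, 3, 0, 1))


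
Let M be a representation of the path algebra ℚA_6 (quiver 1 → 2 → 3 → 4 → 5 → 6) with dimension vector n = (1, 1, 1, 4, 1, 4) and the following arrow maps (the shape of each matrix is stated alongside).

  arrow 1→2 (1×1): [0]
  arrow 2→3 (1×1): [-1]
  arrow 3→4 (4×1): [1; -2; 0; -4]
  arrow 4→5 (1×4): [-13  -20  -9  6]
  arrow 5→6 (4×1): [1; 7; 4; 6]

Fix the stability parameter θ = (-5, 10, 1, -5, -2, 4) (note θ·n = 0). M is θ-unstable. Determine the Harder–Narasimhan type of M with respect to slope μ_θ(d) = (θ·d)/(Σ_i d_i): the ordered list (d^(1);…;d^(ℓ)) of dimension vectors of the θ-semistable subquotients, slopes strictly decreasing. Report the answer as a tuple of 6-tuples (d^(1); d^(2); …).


Interval decomposition of M: I[1,1], I[2,6], I[4,4]^3, I[6,6]^3.
HN type (ℓ=3): μ^(1)=4; μ^(2)=1; μ^(3)=-5

((0, 0, 0, 0, 0, 4); (0, 1, 1, 1, 1, 0); (1, 0, 0, 3, 0, 0))


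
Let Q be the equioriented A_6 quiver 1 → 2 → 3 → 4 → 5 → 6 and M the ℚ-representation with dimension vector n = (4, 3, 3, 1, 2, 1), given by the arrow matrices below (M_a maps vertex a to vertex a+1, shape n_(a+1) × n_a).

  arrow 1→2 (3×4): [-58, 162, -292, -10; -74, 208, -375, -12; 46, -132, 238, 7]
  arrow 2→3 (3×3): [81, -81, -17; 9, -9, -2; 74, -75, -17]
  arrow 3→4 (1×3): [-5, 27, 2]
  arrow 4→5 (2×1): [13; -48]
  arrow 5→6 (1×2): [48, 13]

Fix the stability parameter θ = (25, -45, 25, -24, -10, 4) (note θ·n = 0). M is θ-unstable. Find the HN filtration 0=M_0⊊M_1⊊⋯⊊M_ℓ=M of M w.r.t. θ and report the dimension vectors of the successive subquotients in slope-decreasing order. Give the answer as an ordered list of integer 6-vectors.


Barcode: M ≅ I[1,1], I[1,3]^2, I[1,5], I[5,6]. HN layers by μ_θ (4 steps, strictly decreasing):
  μ^(1)=25; μ^(2)=4; μ^(3)=-3; μ^(4)=-10

((1, 0, 2, 0, 0, 0); (0, 0, 0, 0, 0, 1); (0, 0, 1, 1, 1, 0); (3, 3, 0, 0, 1, 0))


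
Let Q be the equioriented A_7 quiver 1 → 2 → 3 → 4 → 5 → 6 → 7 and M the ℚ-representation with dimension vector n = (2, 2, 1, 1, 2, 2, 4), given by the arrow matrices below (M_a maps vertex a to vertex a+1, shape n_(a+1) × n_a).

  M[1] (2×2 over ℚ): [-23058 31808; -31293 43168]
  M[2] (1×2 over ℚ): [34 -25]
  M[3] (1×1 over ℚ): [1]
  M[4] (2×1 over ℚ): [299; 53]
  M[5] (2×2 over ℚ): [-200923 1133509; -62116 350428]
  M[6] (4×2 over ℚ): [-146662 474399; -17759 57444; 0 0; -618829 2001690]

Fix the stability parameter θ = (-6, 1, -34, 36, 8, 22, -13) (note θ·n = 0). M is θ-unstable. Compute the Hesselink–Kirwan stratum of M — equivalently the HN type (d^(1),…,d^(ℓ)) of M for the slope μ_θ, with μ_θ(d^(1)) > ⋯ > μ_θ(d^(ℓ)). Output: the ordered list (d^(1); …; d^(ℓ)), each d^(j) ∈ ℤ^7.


Via rank(M_{q-1}∘⋯∘M_p): M ≅ I[1,1], I[1,5], I[2,2], I[5,7], I[6,7], I[7,7]^2.
μ_θ-semistable layers: μ^(1)=22; μ^(2)=17/3; μ^(3)=9/2; μ^(4)=1; μ^(5)=-6; μ^(6)=-13

((0, 0, 0, 1, 1, 0, 0); (0, 0, 0, 0, 1, 1, 1); (0, 0, 0, 0, 0, 1, 1); (0, 1, 0, 0, 0, 0, 0); (1, 0, 0, 0, 0, 0, 0); (1, 1, 1, 0, 0, 0, 2))


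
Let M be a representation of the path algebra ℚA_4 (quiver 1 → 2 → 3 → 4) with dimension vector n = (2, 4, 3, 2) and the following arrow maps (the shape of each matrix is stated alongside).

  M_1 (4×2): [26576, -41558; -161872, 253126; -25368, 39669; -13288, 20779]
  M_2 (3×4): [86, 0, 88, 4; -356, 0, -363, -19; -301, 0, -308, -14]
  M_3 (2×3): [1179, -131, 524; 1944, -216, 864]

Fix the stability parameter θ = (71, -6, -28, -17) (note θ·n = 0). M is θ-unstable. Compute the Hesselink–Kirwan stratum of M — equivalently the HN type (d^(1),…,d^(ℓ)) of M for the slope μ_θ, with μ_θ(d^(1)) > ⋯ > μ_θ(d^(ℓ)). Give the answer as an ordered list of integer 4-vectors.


Interval decomposition of M: I[1,1], I[1,2], I[2,2], I[2,3], I[2,4], I[3,3], I[4,4].
HN type (ℓ=5): μ^(1)=71; μ^(2)=65/2; μ^(3)=-6; μ^(4)=-17; μ^(5)=-28

((1, 0, 0, 0); (1, 1, 0, 0); (0, 1, 0, 0); (0, 2, 2, 2); (0, 0, 1, 0))


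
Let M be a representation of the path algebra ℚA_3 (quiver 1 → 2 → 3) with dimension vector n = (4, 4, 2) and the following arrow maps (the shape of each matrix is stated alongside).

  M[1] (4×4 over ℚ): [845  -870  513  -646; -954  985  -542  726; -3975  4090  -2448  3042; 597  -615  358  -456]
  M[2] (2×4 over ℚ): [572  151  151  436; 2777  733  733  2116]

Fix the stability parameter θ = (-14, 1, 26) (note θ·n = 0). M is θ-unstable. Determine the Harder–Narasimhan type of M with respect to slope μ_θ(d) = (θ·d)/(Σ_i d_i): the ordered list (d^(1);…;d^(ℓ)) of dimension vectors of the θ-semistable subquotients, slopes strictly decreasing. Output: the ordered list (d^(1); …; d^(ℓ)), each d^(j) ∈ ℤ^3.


Via rank(M_{q-1}∘⋯∘M_p): M ≅ I[1,1], I[1,2], I[1,3]^2, I[2,2].
μ_θ-semistable layers: μ^(1)=26; μ^(2)=1; μ^(3)=-14

((0, 0, 2); (0, 4, 0); (4, 0, 0))


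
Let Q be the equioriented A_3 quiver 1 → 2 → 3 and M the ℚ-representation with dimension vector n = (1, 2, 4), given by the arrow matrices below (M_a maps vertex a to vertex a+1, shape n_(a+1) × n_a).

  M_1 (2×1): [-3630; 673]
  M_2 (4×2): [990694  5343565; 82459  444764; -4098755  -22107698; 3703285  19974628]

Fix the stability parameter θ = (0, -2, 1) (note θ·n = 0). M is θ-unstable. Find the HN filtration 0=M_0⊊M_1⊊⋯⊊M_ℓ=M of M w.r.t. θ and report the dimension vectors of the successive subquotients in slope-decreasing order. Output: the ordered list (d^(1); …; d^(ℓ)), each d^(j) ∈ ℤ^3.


Via rank(M_{q-1}∘⋯∘M_p): M ≅ I[1,3], I[2,3], I[3,3]^2.
μ_θ-semistable layers: μ^(1)=1; μ^(2)=-1; μ^(3)=-2

((0, 0, 4); (1, 1, 0); (0, 1, 0))


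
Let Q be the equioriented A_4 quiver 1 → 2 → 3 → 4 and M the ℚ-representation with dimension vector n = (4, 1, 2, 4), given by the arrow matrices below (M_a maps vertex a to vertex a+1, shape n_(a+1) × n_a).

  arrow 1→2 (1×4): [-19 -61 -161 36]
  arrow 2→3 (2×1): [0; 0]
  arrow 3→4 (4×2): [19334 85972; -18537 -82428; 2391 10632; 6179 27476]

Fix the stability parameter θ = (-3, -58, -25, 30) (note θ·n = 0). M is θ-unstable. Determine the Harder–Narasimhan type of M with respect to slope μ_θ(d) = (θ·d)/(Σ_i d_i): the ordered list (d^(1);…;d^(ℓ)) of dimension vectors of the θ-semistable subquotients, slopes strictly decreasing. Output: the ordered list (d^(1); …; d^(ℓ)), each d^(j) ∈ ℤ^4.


Via rank(M_{q-1}∘⋯∘M_p): M ≅ I[1,1]^3, I[1,2], I[3,4]^2, I[4,4]^2.
μ_θ-semistable layers: μ^(1)=30; μ^(2)=-3; μ^(3)=-25; μ^(4)=-61/2

((0, 0, 0, 4); (3, 0, 0, 0); (0, 0, 2, 0); (1, 1, 0, 0))


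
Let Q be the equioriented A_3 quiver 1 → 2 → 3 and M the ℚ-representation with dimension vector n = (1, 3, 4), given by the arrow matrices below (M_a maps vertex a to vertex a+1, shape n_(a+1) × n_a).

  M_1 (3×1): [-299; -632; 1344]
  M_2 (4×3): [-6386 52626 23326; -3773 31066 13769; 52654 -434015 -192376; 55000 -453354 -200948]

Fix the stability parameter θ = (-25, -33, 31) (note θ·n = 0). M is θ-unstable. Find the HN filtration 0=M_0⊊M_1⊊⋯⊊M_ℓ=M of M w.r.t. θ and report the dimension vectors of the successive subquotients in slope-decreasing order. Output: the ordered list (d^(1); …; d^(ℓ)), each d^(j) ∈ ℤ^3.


Barcode: M ≅ I[1,3], I[2,2], I[2,3], I[3,3]^2. HN layers by μ_θ (3 steps, strictly decreasing):
  μ^(1)=31; μ^(2)=-29; μ^(3)=-33

((0, 0, 4); (1, 1, 0); (0, 2, 0))


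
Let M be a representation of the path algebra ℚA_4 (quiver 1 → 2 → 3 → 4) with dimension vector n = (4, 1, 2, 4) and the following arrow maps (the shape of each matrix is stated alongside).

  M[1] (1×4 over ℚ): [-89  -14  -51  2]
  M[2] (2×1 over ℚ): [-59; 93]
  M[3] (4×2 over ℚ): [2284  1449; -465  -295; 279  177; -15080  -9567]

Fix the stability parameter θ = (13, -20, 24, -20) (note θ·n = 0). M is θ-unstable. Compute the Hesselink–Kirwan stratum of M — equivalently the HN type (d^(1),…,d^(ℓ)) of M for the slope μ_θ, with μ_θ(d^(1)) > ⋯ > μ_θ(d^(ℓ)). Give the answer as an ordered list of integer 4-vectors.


Barcode: M ≅ I[1,1]^3, I[1,4], I[3,4], I[4,4]^2. HN layers by μ_θ (4 steps, strictly decreasing):
  μ^(1)=13; μ^(2)=2; μ^(3)=-7/2; μ^(4)=-20

((3, 0, 0, 0); (0, 0, 2, 2); (1, 1, 0, 0); (0, 0, 0, 2))


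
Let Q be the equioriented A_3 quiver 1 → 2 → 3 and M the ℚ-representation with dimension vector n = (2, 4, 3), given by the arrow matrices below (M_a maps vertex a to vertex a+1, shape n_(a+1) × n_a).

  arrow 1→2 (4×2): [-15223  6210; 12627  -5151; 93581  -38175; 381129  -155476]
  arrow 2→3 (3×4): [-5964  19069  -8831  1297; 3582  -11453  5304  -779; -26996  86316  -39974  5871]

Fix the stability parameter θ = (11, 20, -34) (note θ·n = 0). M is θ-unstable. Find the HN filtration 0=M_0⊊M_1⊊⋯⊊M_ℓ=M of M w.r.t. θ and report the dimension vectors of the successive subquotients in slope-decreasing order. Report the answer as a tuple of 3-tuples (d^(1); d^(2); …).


Via rank(M_{q-1}∘⋯∘M_p): M ≅ I[1,3]^2, I[2,2], I[2,3].
μ_θ-semistable layers: μ^(1)=20; μ^(2)=-1; μ^(3)=-7

((0, 1, 0); (2, 2, 2); (0, 1, 1))


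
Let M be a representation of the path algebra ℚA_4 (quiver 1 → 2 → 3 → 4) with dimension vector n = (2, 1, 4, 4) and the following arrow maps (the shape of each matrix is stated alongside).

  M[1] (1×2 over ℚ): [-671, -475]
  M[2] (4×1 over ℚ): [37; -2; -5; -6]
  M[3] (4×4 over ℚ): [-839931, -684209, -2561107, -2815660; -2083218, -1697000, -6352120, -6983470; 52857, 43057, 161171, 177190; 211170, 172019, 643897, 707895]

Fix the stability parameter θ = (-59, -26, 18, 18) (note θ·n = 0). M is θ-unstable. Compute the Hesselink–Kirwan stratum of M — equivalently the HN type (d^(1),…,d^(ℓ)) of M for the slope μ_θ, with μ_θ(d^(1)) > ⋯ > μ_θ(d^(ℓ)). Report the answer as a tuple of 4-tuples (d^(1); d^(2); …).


Barcode: M ≅ I[1,1], I[1,4], I[3,3]^2, I[3,4], I[4,4]^2. HN layers by μ_θ (3 steps, strictly decreasing):
  μ^(1)=18; μ^(2)=-26; μ^(3)=-59

((0, 0, 4, 4); (0, 1, 0, 0); (2, 0, 0, 0))


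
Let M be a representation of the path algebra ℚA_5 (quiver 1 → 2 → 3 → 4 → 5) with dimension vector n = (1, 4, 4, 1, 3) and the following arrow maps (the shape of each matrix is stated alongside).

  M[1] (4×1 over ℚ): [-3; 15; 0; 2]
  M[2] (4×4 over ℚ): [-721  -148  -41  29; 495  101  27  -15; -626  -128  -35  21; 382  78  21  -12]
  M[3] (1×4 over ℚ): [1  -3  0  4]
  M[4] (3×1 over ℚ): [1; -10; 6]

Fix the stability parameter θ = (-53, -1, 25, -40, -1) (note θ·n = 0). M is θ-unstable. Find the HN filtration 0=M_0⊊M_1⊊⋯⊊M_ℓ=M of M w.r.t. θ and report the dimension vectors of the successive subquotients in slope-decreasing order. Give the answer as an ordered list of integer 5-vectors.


Interval decomposition of M: I[1,5], I[2,3]^3, I[5,5]^2.
HN type (ℓ=4): μ^(1)=25; μ^(2)=-1; μ^(3)=-16/3; μ^(4)=-53

((0, 0, 3, 0, 0); (0, 3, 0, 0, 3); (0, 1, 1, 1, 0); (1, 0, 0, 0, 0))


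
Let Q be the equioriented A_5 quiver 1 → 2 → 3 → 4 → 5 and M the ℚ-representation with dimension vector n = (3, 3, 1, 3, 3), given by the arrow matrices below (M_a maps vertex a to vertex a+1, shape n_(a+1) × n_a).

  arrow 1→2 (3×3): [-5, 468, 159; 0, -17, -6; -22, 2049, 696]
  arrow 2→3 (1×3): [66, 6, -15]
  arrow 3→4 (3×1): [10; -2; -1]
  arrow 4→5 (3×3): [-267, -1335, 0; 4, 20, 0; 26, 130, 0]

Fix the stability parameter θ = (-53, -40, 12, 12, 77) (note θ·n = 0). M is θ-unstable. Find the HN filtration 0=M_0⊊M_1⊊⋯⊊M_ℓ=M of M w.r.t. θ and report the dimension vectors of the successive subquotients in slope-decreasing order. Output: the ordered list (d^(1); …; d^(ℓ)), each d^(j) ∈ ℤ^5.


Interval decomposition of M: I[1,1], I[1,2], I[1,4], I[2,2], I[4,4], I[4,5], I[5,5]^2.
HN type (ℓ=4): μ^(1)=77; μ^(2)=12; μ^(3)=-40; μ^(4)=-53

((0, 0, 0, 0, 3); (0, 0, 1, 3, 0); (0, 3, 0, 0, 0); (3, 0, 0, 0, 0))


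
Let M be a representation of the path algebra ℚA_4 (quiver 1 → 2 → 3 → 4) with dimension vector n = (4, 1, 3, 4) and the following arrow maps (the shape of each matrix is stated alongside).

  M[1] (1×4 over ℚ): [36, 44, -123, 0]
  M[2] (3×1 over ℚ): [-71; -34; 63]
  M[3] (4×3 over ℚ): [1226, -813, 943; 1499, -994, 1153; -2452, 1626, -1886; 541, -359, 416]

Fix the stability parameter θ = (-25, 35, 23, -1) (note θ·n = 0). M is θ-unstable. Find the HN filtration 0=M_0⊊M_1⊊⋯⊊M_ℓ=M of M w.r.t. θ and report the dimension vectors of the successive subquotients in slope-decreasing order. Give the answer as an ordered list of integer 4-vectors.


Barcode: M ≅ I[1,1]^3, I[1,4], I[3,3], I[3,4], I[4,4]^2. HN layers by μ_θ (5 steps, strictly decreasing):
  μ^(1)=23; μ^(2)=19; μ^(3)=11; μ^(4)=-1; μ^(5)=-25

((0, 0, 1, 0); (0, 1, 1, 1); (0, 0, 1, 1); (0, 0, 0, 2); (4, 0, 0, 0))


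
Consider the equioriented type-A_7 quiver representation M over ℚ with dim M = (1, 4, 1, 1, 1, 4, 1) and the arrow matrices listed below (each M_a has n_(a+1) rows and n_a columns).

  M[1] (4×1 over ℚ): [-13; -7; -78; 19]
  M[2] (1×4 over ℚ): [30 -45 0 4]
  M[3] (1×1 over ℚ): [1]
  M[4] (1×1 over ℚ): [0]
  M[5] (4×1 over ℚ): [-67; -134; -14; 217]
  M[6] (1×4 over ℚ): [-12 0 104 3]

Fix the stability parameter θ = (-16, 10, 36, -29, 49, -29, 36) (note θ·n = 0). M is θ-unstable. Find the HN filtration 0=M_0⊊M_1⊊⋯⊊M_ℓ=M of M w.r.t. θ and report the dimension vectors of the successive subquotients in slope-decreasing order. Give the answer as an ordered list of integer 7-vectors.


Interval decomposition of M: I[1,4], I[2,2]^3, I[5,7], I[6,6]^3.
HN type (ℓ=5): μ^(1)=36; μ^(2)=10; μ^(3)=17/3; μ^(4)=-16; μ^(5)=-29

((0, 0, 0, 0, 0, 0, 1); (0, 3, 0, 0, 1, 1, 0); (0, 1, 1, 1, 0, 0, 0); (1, 0, 0, 0, 0, 0, 0); (0, 0, 0, 0, 0, 3, 0))


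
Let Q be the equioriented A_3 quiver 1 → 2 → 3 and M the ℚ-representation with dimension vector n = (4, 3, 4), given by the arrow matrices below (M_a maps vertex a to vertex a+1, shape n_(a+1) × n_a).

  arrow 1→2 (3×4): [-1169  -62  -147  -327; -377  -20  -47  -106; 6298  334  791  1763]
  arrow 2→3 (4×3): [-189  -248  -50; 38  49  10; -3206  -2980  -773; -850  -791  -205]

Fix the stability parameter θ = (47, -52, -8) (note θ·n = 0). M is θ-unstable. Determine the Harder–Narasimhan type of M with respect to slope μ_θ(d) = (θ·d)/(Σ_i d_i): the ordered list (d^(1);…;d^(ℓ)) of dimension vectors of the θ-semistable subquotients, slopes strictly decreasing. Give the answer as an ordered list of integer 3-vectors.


Barcode: M ≅ I[1,1], I[1,3]^3, I[3,3]. HN layers by μ_θ (3 steps, strictly decreasing):
  μ^(1)=47; μ^(2)=-13/3; μ^(3)=-8

((1, 0, 0); (3, 3, 3); (0, 0, 1))


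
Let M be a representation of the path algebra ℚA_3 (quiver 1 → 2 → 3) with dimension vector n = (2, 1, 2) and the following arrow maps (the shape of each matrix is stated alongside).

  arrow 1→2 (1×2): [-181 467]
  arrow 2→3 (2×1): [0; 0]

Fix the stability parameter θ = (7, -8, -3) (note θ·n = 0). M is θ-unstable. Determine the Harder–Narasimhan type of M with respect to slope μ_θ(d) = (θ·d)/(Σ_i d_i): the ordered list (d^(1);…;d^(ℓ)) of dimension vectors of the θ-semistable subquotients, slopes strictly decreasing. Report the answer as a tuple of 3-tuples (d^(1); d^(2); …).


Via rank(M_{q-1}∘⋯∘M_p): M ≅ I[1,1], I[1,2], I[3,3]^2.
μ_θ-semistable layers: μ^(1)=7; μ^(2)=-1/2; μ^(3)=-3

((1, 0, 0); (1, 1, 0); (0, 0, 2))


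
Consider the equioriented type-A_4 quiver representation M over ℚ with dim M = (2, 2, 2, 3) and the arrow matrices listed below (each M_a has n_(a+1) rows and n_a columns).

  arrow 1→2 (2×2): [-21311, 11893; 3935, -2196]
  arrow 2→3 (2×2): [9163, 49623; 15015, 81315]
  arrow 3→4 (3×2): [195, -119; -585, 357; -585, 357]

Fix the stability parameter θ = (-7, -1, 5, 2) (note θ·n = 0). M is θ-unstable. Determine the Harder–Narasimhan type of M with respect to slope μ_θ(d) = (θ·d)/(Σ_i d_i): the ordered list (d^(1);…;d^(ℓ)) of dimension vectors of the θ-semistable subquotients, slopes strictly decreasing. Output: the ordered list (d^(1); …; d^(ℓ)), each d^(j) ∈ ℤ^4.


Interval decomposition of M: I[1,2], I[1,3], I[3,4], I[4,4]^2.
HN type (ℓ=5): μ^(1)=5; μ^(2)=7/2; μ^(3)=2; μ^(4)=-1; μ^(5)=-7

((0, 0, 1, 0); (0, 0, 1, 1); (0, 0, 0, 2); (0, 2, 0, 0); (2, 0, 0, 0))


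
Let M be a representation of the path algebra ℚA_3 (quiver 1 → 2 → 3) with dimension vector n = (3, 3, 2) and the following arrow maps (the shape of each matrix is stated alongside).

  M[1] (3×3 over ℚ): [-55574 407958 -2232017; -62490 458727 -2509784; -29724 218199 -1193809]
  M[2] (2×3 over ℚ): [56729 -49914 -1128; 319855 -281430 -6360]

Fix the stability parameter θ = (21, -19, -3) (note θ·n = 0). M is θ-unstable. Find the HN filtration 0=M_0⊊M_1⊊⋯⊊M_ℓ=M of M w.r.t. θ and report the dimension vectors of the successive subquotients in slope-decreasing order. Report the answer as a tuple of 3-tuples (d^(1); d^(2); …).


Interval decomposition of M: I[1,1], I[1,2], I[1,3], I[2,2], I[3,3].
HN type (ℓ=5): μ^(1)=21; μ^(2)=1; μ^(3)=-1/3; μ^(4)=-3; μ^(5)=-19

((1, 0, 0); (1, 1, 0); (1, 1, 1); (0, 0, 1); (0, 1, 0))


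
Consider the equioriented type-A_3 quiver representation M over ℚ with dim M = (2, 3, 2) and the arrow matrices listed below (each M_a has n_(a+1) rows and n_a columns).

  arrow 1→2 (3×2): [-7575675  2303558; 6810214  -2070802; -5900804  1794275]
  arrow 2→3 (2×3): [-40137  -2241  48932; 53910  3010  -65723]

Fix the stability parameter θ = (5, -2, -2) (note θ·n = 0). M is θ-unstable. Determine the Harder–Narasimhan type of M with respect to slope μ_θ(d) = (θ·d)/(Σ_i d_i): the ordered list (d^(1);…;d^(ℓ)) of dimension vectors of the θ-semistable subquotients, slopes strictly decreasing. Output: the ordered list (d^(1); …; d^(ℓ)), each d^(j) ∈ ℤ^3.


Via rank(M_{q-1}∘⋯∘M_p): M ≅ I[1,3]^2, I[2,2].
μ_θ-semistable layers: μ^(1)=1/3; μ^(2)=-2

((2, 2, 2); (0, 1, 0))
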